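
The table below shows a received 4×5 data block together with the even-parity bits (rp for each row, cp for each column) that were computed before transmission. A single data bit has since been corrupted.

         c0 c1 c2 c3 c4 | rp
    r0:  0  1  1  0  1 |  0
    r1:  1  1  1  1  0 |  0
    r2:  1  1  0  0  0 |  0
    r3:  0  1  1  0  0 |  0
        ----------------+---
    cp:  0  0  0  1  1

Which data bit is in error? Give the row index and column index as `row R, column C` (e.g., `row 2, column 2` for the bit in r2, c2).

Recompute each row's even parity and compare to rp:
  r0: data parity 1, sent rp 0 → mismatch
  r1: data parity 0, sent rp 0 → ok
  r2: data parity 0, sent rp 0 → ok
  r3: data parity 0, sent rp 0 → ok
Recompute each column's even parity and compare to cp:
  c0: data parity 0, sent cp 0 → ok
  c1: data parity 0, sent cp 0 → ok
  c2: data parity 1, sent cp 0 → mismatch
  c3: data parity 1, sent cp 1 → ok
  c4: data parity 1, sent cp 1 → ok
Exactly one row (r0) and one column (c2) fail → the flipped bit is at their intersection.

row 0, column 2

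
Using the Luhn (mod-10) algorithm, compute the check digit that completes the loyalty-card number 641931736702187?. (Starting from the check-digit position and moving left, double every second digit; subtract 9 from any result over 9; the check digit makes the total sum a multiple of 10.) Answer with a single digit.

0

Partial digits right→left: 7 8 1 2 0 7 6 3 7 1 3 9 1 4 6
Double every second digit counting from the check-digit position (so the 1st, 3rd, 5th, ... of the partial from the right).
  doubled (with −9 where >9): 5 2 0 3 5 6 2 3 → sum 26
  kept as-is: 8 2 7 3 1 9 4 → sum 34
Total = 26 + 34 = 60.
Check digit = (10 − (60 mod 10)) mod 10 = 0.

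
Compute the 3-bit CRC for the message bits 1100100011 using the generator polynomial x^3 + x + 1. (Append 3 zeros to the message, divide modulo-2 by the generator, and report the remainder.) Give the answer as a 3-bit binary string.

Append 3 zeros: 1100100011000. Divide by 1011 (XOR where the leading bit is 1):
  pos 0: 1100 XOR 1011 = 0111
  pos 1: 1111 XOR 1011 = 0100
  pos 2: 1000 XOR 1011 = 0011
  pos 4: 1100 XOR 1011 = 0111
  pos 5: 1111 XOR 1011 = 0100
  pos 6: 1001 XOR 1011 = 0010
  pos 8: 1000 XOR 1011 = 0011
Remainder (last 3 bits) = 110. This is the CRC / FCS.

110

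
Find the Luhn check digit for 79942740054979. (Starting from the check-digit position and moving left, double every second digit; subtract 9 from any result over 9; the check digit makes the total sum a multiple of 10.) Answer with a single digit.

Partial digits right→left: 9 7 9 4 5 0 0 4 7 2 4 9 9 7
Double every second digit counting from the check-digit position (so the 1st, 3rd, 5th, ... of the partial from the right).
  doubled (with −9 where >9): 9 9 1 0 5 8 9 → sum 41
  kept as-is: 7 4 0 4 2 9 7 → sum 33
Total = 41 + 33 = 74.
Check digit = (10 − (74 mod 10)) mod 10 = 6.

6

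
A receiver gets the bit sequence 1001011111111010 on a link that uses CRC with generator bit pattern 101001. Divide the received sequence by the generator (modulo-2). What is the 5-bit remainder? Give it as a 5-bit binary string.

Modulo-2 division of 1001011111111010 by 101001:
  pos 0: 100101 XOR 101001 = 001100
  pos 2: 110011 XOR 101001 = 011010
  pos 3: 110101 XOR 101001 = 011100
  pos 4: 111001 XOR 101001 = 010000
  pos 5: 100001 XOR 101001 = 001000
  pos 7: 100011 XOR 101001 = 001010
  pos 9: 101001 XOR 101001 = 000000
Remainder = 00000 (zero — the frame passes the CRC check).

00000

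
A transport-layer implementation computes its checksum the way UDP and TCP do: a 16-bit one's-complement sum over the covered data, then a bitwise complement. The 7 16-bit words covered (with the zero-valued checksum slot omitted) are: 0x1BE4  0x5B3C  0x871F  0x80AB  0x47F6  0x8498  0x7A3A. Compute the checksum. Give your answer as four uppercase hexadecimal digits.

3A4B

One's-complement addition (fold any carry out of bit 15 back into bit 0):
  0x1BE4 + 0x5B3C = 0x07720
  0x7720 + 0x871F = 0x0FE3F
  0xFE3F + 0x80AB = 0x17EEA → wrap carry → 0x7EEB
  0x7EEB + 0x47F6 = 0x0C6E1
  0xC6E1 + 0x8498 = 0x14B79 → wrap carry → 0x4B7A
  0x4B7A + 0x7A3A = 0x0C5B4
One's-complement sum = 0xC5B4.
Checksum = ~0xC5B4 & 0xFFFF = 0x3A4B.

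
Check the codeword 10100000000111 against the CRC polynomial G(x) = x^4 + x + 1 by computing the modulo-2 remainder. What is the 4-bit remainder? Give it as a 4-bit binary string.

0100

Modulo-2 division of 10100000000111 by 10011:
  pos 0: 10100 XOR 10011 = 00111
  pos 2: 11100 XOR 10011 = 01111
  pos 3: 11110 XOR 10011 = 01101
  pos 4: 11010 XOR 10011 = 01001
  pos 5: 10010 XOR 10011 = 00001
  pos 9: 10111 XOR 10011 = 00100
Remainder = 0100 (nonzero — an error is detected).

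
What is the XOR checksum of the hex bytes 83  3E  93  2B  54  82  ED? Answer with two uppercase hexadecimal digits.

XOR the bytes together:
  start with 0x83
  0x83 ⊕ 0x3E = 0xBD
  0xBD ⊕ 0x93 = 0x2E
  0x2E ⊕ 0x2B = 0x05
  0x05 ⊕ 0x54 = 0x51
  0x51 ⊕ 0x82 = 0xD3
  0xD3 ⊕ 0xED = 0x3E

3E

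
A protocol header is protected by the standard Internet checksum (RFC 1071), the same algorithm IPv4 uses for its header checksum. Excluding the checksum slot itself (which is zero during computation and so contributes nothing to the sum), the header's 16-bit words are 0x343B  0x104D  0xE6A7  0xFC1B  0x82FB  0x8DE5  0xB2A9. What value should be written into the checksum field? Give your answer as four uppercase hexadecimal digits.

1529

One's-complement addition (fold any carry out of bit 15 back into bit 0):
  0x343B + 0x104D = 0x04488
  0x4488 + 0xE6A7 = 0x12B2F → wrap carry → 0x2B30
  0x2B30 + 0xFC1B = 0x1274B → wrap carry → 0x274C
  0x274C + 0x82FB = 0x0AA47
  0xAA47 + 0x8DE5 = 0x1382C → wrap carry → 0x382D
  0x382D + 0xB2A9 = 0x0EAD6
One's-complement sum = 0xEAD6.
Checksum = ~0xEAD6 & 0xFFFF = 0x1529.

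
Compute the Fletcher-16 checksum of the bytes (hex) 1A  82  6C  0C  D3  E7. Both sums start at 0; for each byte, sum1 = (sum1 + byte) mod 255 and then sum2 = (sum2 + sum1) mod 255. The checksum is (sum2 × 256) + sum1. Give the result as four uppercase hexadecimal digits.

Running sums (mod 255):
  after byte 0 (1A): sum1=26, sum2=26
  after byte 1 (82): sum1=156, sum2=182
  after byte 2 (6C): sum1=9, sum2=191
  after byte 3 (0C): sum1=21, sum2=212
  after byte 4 (D3): sum1=232, sum2=189
  after byte 5 (E7): sum1=208, sum2=142
Checksum = sum2·256 + sum1 = 142·256 + 208 = 36560 = 0x8ED0.

8ED0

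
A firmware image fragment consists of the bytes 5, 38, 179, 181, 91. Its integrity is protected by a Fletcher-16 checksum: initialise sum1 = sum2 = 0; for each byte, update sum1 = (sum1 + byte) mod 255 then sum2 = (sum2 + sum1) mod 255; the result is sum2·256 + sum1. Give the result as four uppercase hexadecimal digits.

93EF

Running sums (mod 255):
  after byte 0 (5): sum1=5, sum2=5
  after byte 1 (38): sum1=43, sum2=48
  after byte 2 (179): sum1=222, sum2=15
  after byte 3 (181): sum1=148, sum2=163
  after byte 4 (91): sum1=239, sum2=147
Checksum = sum2·256 + sum1 = 147·256 + 239 = 37871 = 0x93EF.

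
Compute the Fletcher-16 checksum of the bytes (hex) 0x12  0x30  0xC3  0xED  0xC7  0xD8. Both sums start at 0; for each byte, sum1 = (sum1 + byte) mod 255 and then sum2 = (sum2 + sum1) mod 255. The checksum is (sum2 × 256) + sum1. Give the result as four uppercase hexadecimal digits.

Running sums (mod 255):
  after byte 0 (0x12): sum1=18, sum2=18
  after byte 1 (0x30): sum1=66, sum2=84
  after byte 2 (0xC3): sum1=6, sum2=90
  after byte 3 (0xED): sum1=243, sum2=78
  after byte 4 (0xC7): sum1=187, sum2=10
  after byte 5 (0xD8): sum1=148, sum2=158
Checksum = sum2·256 + sum1 = 158·256 + 148 = 40596 = 0x9E94.

9E94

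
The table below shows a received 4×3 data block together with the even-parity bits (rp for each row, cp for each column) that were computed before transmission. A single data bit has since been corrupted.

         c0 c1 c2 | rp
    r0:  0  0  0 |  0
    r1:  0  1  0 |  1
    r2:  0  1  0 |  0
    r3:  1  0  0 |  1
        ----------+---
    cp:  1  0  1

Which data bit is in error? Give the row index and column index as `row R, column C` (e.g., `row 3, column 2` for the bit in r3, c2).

Recompute each row's even parity and compare to rp:
  r0: data parity 0, sent rp 0 → ok
  r1: data parity 1, sent rp 1 → ok
  r2: data parity 1, sent rp 0 → mismatch
  r3: data parity 1, sent rp 1 → ok
Recompute each column's even parity and compare to cp:
  c0: data parity 1, sent cp 1 → ok
  c1: data parity 0, sent cp 0 → ok
  c2: data parity 0, sent cp 1 → mismatch
Exactly one row (r2) and one column (c2) fail → the flipped bit is at their intersection.

row 2, column 2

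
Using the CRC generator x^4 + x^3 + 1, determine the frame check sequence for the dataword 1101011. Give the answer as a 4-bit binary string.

Append 4 zeros: 11010110000. Divide by 11001 (XOR where the leading bit is 1):
  pos 0: 11010 XOR 11001 = 00011
  pos 3: 11110 XOR 11001 = 00111
  pos 5: 11100 XOR 11001 = 00101
Remainder (last 4 bits) = 1010. This is the CRC / FCS.

1010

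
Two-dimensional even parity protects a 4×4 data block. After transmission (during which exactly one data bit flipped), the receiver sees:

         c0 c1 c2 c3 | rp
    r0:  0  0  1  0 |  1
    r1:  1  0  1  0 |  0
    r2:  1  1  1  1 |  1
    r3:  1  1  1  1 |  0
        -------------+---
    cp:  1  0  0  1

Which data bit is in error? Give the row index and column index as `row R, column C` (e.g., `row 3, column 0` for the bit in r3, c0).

row 2, column 3

Recompute each row's even parity and compare to rp:
  r0: data parity 1, sent rp 1 → ok
  r1: data parity 0, sent rp 0 → ok
  r2: data parity 0, sent rp 1 → mismatch
  r3: data parity 0, sent rp 0 → ok
Recompute each column's even parity and compare to cp:
  c0: data parity 1, sent cp 1 → ok
  c1: data parity 0, sent cp 0 → ok
  c2: data parity 0, sent cp 0 → ok
  c3: data parity 0, sent cp 1 → mismatch
Exactly one row (r2) and one column (c3) fail → the flipped bit is at their intersection.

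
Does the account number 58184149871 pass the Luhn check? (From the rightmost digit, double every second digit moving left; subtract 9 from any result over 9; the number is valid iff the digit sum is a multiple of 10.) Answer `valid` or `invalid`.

invalid

From the right, keep odd positions and double even positions (subtract 9 from any doubled value over 9):
  doubled (positions 2,4,...): 5 9 2 7 7 → sum 30
  kept (positions 1,3,...): 1 8 4 4 1 5 → sum 23
Total = 53.
53 mod 10 = 3, so the number is invalid.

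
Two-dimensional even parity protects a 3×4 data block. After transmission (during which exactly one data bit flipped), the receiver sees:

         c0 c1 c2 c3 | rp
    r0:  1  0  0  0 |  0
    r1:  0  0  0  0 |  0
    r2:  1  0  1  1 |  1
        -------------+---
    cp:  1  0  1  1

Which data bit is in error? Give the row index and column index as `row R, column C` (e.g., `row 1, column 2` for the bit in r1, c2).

row 0, column 0

Recompute each row's even parity and compare to rp:
  r0: data parity 1, sent rp 0 → mismatch
  r1: data parity 0, sent rp 0 → ok
  r2: data parity 1, sent rp 1 → ok
Recompute each column's even parity and compare to cp:
  c0: data parity 0, sent cp 1 → mismatch
  c1: data parity 0, sent cp 0 → ok
  c2: data parity 1, sent cp 1 → ok
  c3: data parity 1, sent cp 1 → ok
Exactly one row (r0) and one column (c0) fail → the flipped bit is at their intersection.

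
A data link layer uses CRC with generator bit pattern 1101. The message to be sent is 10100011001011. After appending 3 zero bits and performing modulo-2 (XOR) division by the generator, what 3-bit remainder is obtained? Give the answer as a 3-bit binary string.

Append 3 zeros: 10100011001011000. Divide by 1101 (XOR where the leading bit is 1):
  pos 0: 1010 XOR 1101 = 0111
  pos 1: 1110 XOR 1101 = 0011
  pos 3: 1101 XOR 1101 = 0000
  pos 7: 1001 XOR 1101 = 0100
  pos 8: 1000 XOR 1101 = 0101
  pos 9: 1011 XOR 1101 = 0110
  pos 10: 1101 XOR 1101 = 0000
Remainder (last 3 bits) = 000. This is the CRC / FCS.

000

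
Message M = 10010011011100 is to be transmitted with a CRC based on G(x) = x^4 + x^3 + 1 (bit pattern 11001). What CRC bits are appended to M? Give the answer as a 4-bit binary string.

1001

Append 4 zeros: 100100110111000000. Divide by 11001 (XOR where the leading bit is 1):
  pos 0: 10010 XOR 11001 = 01011
  pos 1: 10110 XOR 11001 = 01111
  pos 2: 11111 XOR 11001 = 00110
  pos 4: 11010 XOR 11001 = 00011
  pos 7: 11111 XOR 11001 = 00110
  pos 9: 11000 XOR 11001 = 00001
  pos 13: 10000 XOR 11001 = 01001
Remainder (last 4 bits) = 1001. This is the CRC / FCS.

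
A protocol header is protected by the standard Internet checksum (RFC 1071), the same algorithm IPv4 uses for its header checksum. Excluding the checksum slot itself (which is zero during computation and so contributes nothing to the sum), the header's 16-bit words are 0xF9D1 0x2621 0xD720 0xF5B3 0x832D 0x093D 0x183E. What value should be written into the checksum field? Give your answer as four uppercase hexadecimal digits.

One's-complement addition (fold any carry out of bit 15 back into bit 0):
  0xF9D1 + 0x2621 = 0x11FF2 → wrap carry → 0x1FF3
  0x1FF3 + 0xD720 = 0x0F713
  0xF713 + 0xF5B3 = 0x1ECC6 → wrap carry → 0xECC7
  0xECC7 + 0x832D = 0x16FF4 → wrap carry → 0x6FF5
  0x6FF5 + 0x093D = 0x07932
  0x7932 + 0x183E = 0x09170
One's-complement sum = 0x9170.
Checksum = ~0x9170 & 0xFFFF = 0x6E8F.

6E8F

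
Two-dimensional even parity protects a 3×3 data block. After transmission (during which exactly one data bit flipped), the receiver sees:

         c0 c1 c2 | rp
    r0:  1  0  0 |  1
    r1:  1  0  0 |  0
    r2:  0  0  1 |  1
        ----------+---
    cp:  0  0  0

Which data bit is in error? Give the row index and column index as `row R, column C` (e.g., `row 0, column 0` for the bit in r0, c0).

Recompute each row's even parity and compare to rp:
  r0: data parity 1, sent rp 1 → ok
  r1: data parity 1, sent rp 0 → mismatch
  r2: data parity 1, sent rp 1 → ok
Recompute each column's even parity and compare to cp:
  c0: data parity 0, sent cp 0 → ok
  c1: data parity 0, sent cp 0 → ok
  c2: data parity 1, sent cp 0 → mismatch
Exactly one row (r1) and one column (c2) fail → the flipped bit is at their intersection.

row 1, column 2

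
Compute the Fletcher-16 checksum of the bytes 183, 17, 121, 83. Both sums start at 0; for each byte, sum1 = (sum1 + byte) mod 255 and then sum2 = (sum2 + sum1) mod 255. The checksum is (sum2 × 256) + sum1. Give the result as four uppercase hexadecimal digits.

5895

Running sums (mod 255):
  after byte 0 (183): sum1=183, sum2=183
  after byte 1 (17): sum1=200, sum2=128
  after byte 2 (121): sum1=66, sum2=194
  after byte 3 (83): sum1=149, sum2=88
Checksum = sum2·256 + sum1 = 88·256 + 149 = 22677 = 0x5895.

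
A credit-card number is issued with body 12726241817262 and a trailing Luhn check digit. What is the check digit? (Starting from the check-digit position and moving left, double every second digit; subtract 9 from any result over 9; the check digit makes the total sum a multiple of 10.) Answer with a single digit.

Partial digits right→left: 2 6 2 7 1 8 1 4 2 6 2 7 2 1
Double every second digit counting from the check-digit position (so the 1st, 3rd, 5th, ... of the partial from the right).
  doubled (with −9 where >9): 4 4 2 2 4 4 4 → sum 24
  kept as-is: 6 7 8 4 6 7 1 → sum 39
Total = 24 + 39 = 63.
Check digit = (10 − (63 mod 10)) mod 10 = 7.

7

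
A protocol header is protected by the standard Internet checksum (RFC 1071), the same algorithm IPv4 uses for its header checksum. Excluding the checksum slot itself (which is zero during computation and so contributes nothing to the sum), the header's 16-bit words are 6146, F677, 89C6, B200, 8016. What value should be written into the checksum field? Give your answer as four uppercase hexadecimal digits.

One's-complement addition (fold any carry out of bit 15 back into bit 0):
  0x6146 + 0xF677 = 0x157BD → wrap carry → 0x57BE
  0x57BE + 0x89C6 = 0x0E184
  0xE184 + 0xB200 = 0x19384 → wrap carry → 0x9385
  0x9385 + 0x8016 = 0x1139B → wrap carry → 0x139C
One's-complement sum = 0x139C.
Checksum = ~0x139C & 0xFFFF = 0xEC63.

EC63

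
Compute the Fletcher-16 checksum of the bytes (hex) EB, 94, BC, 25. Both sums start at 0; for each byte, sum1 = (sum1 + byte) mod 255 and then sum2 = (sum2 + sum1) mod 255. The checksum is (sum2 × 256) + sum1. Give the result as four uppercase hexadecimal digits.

0C62

Running sums (mod 255):
  after byte 0 (EB): sum1=235, sum2=235
  after byte 1 (94): sum1=128, sum2=108
  after byte 2 (BC): sum1=61, sum2=169
  after byte 3 (25): sum1=98, sum2=12
Checksum = sum2·256 + sum1 = 12·256 + 98 = 3170 = 0x0C62.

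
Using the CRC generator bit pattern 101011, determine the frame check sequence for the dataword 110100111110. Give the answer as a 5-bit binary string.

Append 5 zeros: 11010011111000000. Divide by 101011 (XOR where the leading bit is 1):
  pos 0: 110100 XOR 101011 = 011111
  pos 1: 111111 XOR 101011 = 010100
  pos 2: 101001 XOR 101011 = 000010
  pos 6: 101110 XOR 101011 = 000101
  pos 9: 101000 XOR 101011 = 000011
Remainder (last 5 bits) = 01100. This is the CRC / FCS.

01100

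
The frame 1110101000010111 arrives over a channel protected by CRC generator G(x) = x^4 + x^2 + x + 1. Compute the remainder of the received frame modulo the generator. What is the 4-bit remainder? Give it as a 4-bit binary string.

1011

Modulo-2 division of 1110101000010111 by 10111:
  pos 0: 11101 XOR 10111 = 01010
  pos 1: 10100 XOR 10111 = 00011
  pos 4: 11100 XOR 10111 = 01011
  pos 5: 10110 XOR 10111 = 00001
  pos 9: 10101 XOR 10111 = 00010
Remainder = 1011 (nonzero — an error is detected).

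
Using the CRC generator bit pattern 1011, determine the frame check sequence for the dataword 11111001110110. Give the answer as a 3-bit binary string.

Append 3 zeros: 11111001110110000. Divide by 1011 (XOR where the leading bit is 1):
  pos 0: 1111 XOR 1011 = 0100
  pos 1: 1001 XOR 1011 = 0010
  pos 3: 1000 XOR 1011 = 0011
  pos 5: 1111 XOR 1011 = 0100
  pos 6: 1001 XOR 1011 = 0010
  pos 8: 1001 XOR 1011 = 0010
  pos 10: 1010 XOR 1011 = 0001
  pos 13: 1000 XOR 1011 = 0011
Remainder (last 3 bits) = 011. This is the CRC / FCS.

011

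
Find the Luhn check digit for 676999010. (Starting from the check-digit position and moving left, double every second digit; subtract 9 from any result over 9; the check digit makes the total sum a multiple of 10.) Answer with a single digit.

Partial digits right→left: 0 1 0 9 9 9 6 7 6
Double every second digit counting from the check-digit position (so the 1st, 3rd, 5th, ... of the partial from the right).
  doubled (with −9 where >9): 0 0 9 3 3 → sum 15
  kept as-is: 1 9 9 7 → sum 26
Total = 15 + 26 = 41.
Check digit = (10 − (41 mod 10)) mod 10 = 9.

9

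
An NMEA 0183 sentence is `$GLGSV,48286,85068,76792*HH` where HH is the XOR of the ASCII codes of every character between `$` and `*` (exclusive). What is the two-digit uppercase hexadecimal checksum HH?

XOR the ASCII codes of the payload characters:
  'G' = 0x47 → acc = 0x47
  'L' = 0x4C → acc = 0x0B
  'G' = 0x47 → acc = 0x4C
  'S' = 0x53 → acc = 0x1F
  'V' = 0x56 → acc = 0x49
  ',' = 0x2C → acc = 0x65
  '4' = 0x34 → acc = 0x51
  '8' = 0x38 → acc = 0x69
  '2' = 0x32 → acc = 0x5B
  '8' = 0x38 → acc = 0x63
  '6' = 0x36 → acc = 0x55
  ',' = 0x2C → acc = 0x79
  '8' = 0x38 → acc = 0x41
  '5' = 0x35 → acc = 0x74
  '0' = 0x30 → acc = 0x44
  '6' = 0x36 → acc = 0x72
  '8' = 0x38 → acc = 0x4A
  ',' = 0x2C → acc = 0x66
  '7' = 0x37 → acc = 0x51
  '6' = 0x36 → acc = 0x67
  '7' = 0x37 → acc = 0x50
  '9' = 0x39 → acc = 0x69
  '2' = 0x32 → acc = 0x5B
Checksum = 0x5B.

5B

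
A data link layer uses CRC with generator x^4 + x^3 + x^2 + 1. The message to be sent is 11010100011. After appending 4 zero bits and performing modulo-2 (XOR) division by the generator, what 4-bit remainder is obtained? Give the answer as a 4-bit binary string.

1100

Append 4 zeros: 110101000110000. Divide by 11101 (XOR where the leading bit is 1):
  pos 0: 11010 XOR 11101 = 00111
  pos 2: 11110 XOR 11101 = 00011
  pos 5: 11001 XOR 11101 = 00100
  pos 7: 10010 XOR 11101 = 01111
  pos 8: 11110 XOR 11101 = 00011
Remainder (last 4 bits) = 1100. This is the CRC / FCS.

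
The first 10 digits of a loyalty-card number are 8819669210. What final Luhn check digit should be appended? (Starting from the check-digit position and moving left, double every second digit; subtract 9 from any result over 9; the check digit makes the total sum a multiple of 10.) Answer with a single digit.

2

Partial digits right→left: 0 1 2 9 6 6 9 1 8 8
Double every second digit counting from the check-digit position (so the 1st, 3rd, 5th, ... of the partial from the right).
  doubled (with −9 where >9): 0 4 3 9 7 → sum 23
  kept as-is: 1 9 6 1 8 → sum 25
Total = 23 + 25 = 48.
Check digit = (10 − (48 mod 10)) mod 10 = 2.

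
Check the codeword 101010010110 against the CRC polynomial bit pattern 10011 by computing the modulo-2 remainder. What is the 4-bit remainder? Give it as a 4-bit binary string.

Modulo-2 division of 101010010110 by 10011:
  pos 0: 10101 XOR 10011 = 00110
  pos 2: 11000 XOR 10011 = 01011
  pos 3: 10111 XOR 10011 = 00100
  pos 5: 10001 XOR 10011 = 00010
Remainder = 1010 (nonzero — an error is detected).

1010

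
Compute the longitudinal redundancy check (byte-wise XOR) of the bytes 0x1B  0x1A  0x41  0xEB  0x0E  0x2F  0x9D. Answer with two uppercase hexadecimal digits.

17

XOR the bytes together:
  start with 0x1B
  0x1B ⊕ 0x1A = 0x01
  0x01 ⊕ 0x41 = 0x40
  0x40 ⊕ 0xEB = 0xAB
  0xAB ⊕ 0x0E = 0xA5
  0xA5 ⊕ 0x2F = 0x8A
  0x8A ⊕ 0x9D = 0x17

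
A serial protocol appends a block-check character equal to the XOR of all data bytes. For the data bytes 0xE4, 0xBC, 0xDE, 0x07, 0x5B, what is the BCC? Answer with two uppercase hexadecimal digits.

DA

XOR the bytes together:
  start with 0xE4
  0xE4 ⊕ 0xBC = 0x58
  0x58 ⊕ 0xDE = 0x86
  0x86 ⊕ 0x07 = 0x81
  0x81 ⊕ 0x5B = 0xDA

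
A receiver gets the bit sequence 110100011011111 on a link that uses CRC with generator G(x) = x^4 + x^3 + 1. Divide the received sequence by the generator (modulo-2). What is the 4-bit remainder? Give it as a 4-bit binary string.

1001

Modulo-2 division of 110100011011111 by 11001:
  pos 0: 11010 XOR 11001 = 00011
  pos 3: 11001 XOR 11001 = 00000
  pos 8: 10111 XOR 11001 = 01110
  pos 9: 11101 XOR 11001 = 00100
Remainder = 1001 (nonzero — an error is detected).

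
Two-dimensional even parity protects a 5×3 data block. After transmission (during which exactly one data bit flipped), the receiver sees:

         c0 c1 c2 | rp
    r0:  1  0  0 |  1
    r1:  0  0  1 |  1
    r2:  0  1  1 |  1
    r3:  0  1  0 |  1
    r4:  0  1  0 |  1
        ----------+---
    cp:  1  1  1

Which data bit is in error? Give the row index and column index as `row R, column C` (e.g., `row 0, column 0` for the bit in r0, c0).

row 2, column 2

Recompute each row's even parity and compare to rp:
  r0: data parity 1, sent rp 1 → ok
  r1: data parity 1, sent rp 1 → ok
  r2: data parity 0, sent rp 1 → mismatch
  r3: data parity 1, sent rp 1 → ok
  r4: data parity 1, sent rp 1 → ok
Recompute each column's even parity and compare to cp:
  c0: data parity 1, sent cp 1 → ok
  c1: data parity 1, sent cp 1 → ok
  c2: data parity 0, sent cp 1 → mismatch
Exactly one row (r2) and one column (c2) fail → the flipped bit is at their intersection.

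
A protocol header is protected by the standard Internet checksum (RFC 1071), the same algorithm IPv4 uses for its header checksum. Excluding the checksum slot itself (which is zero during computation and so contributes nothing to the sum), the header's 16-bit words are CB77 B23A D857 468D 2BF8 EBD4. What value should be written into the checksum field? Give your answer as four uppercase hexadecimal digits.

4B9B

One's-complement addition (fold any carry out of bit 15 back into bit 0):
  0xCB77 + 0xB23A = 0x17DB1 → wrap carry → 0x7DB2
  0x7DB2 + 0xD857 = 0x15609 → wrap carry → 0x560A
  0x560A + 0x468D = 0x09C97
  0x9C97 + 0x2BF8 = 0x0C88F
  0xC88F + 0xEBD4 = 0x1B463 → wrap carry → 0xB464
One's-complement sum = 0xB464.
Checksum = ~0xB464 & 0xFFFF = 0x4B9B.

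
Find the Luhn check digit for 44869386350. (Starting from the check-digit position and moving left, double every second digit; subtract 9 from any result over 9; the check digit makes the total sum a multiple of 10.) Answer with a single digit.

Partial digits right→left: 0 5 3 6 8 3 9 6 8 4 4
Double every second digit counting from the check-digit position (so the 1st, 3rd, 5th, ... of the partial from the right).
  doubled (with −9 where >9): 0 6 7 9 7 8 → sum 37
  kept as-is: 5 6 3 6 4 → sum 24
Total = 37 + 24 = 61.
Check digit = (10 − (61 mod 10)) mod 10 = 9.

9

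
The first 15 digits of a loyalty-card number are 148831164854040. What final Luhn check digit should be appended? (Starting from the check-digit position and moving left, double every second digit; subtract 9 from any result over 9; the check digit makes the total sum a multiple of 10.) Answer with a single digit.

9

Partial digits right→left: 0 4 0 4 5 8 4 6 1 1 3 8 8 4 1
Double every second digit counting from the check-digit position (so the 1st, 3rd, 5th, ... of the partial from the right).
  doubled (with −9 where >9): 0 0 1 8 2 6 7 2 → sum 26
  kept as-is: 4 4 8 6 1 8 4 → sum 35
Total = 26 + 35 = 61.
Check digit = (10 − (61 mod 10)) mod 10 = 9.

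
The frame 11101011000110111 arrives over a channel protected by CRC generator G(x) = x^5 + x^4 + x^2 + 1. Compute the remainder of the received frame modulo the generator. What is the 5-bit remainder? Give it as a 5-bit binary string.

Modulo-2 division of 11101011000110111 by 110101:
  pos 0: 111010 XOR 110101 = 001111
  pos 2: 111111 XOR 110101 = 001010
  pos 4: 101000 XOR 110101 = 011101
  pos 5: 111010 XOR 110101 = 001111
  pos 7: 111111 XOR 110101 = 001010
  pos 9: 101001 XOR 110101 = 011100
  pos 10: 111001 XOR 110101 = 001100
Remainder = 11001 (nonzero — an error is detected).

11001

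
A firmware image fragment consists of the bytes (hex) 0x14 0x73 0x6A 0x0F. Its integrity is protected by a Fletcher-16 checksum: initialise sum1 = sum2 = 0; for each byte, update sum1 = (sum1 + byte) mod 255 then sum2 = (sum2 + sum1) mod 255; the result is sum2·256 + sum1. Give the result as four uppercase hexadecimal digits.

Running sums (mod 255):
  after byte 0 (0x14): sum1=20, sum2=20
  after byte 1 (0x73): sum1=135, sum2=155
  after byte 2 (0x6A): sum1=241, sum2=141
  after byte 3 (0x0F): sum1=1, sum2=142
Checksum = sum2·256 + sum1 = 142·256 + 1 = 36353 = 0x8E01.

8E01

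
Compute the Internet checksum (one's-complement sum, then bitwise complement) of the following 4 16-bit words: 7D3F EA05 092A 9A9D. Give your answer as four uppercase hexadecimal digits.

F4F2

One's-complement addition (fold any carry out of bit 15 back into bit 0):
  0x7D3F + 0xEA05 = 0x16744 → wrap carry → 0x6745
  0x6745 + 0x092A = 0x0706F
  0x706F + 0x9A9D = 0x10B0C → wrap carry → 0x0B0D
One's-complement sum = 0x0B0D.
Checksum = ~0x0B0D & 0xFFFF = 0xF4F2.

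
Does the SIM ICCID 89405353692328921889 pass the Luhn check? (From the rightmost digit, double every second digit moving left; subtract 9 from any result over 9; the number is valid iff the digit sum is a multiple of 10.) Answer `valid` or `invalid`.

valid

From the right, keep odd positions and double even positions (subtract 9 from any doubled value over 9):
  doubled (positions 2,4,...): 7 2 9 4 4 3 1 1 8 7 → sum 46
  kept (positions 1,3,...): 9 8 2 8 3 9 3 3 0 9 → sum 54
Total = 100.
100 mod 10 = 0, so the number is valid.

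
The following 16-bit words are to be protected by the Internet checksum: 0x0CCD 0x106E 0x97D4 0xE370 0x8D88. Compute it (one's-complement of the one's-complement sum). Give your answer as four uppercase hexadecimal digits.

D9F6

One's-complement addition (fold any carry out of bit 15 back into bit 0):
  0x0CCD + 0x106E = 0x01D3B
  0x1D3B + 0x97D4 = 0x0B50F
  0xB50F + 0xE370 = 0x1987F → wrap carry → 0x9880
  0x9880 + 0x8D88 = 0x12608 → wrap carry → 0x2609
One's-complement sum = 0x2609.
Checksum = ~0x2609 & 0xFFFF = 0xD9F6.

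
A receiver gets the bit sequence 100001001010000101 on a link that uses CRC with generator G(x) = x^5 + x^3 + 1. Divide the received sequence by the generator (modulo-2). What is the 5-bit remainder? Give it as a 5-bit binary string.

10011

Modulo-2 division of 100001001010000101 by 101001:
  pos 0: 100001 XOR 101001 = 001000
  pos 2: 100000 XOR 101001 = 001001
  pos 4: 100110 XOR 101001 = 001111
  pos 6: 111110 XOR 101001 = 010111
  pos 7: 101110 XOR 101001 = 000111
  pos 10: 111001 XOR 101001 = 010000
  pos 11: 100000 XOR 101001 = 001001
Remainder = 10011 (nonzero — an error is detected).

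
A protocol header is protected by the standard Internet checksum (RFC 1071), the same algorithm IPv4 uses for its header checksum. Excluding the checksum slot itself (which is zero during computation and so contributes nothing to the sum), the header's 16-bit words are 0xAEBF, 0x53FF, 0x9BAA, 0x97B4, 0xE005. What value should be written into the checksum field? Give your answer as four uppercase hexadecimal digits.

One's-complement addition (fold any carry out of bit 15 back into bit 0):
  0xAEBF + 0x53FF = 0x102BE → wrap carry → 0x02BF
  0x02BF + 0x9BAA = 0x09E69
  0x9E69 + 0x97B4 = 0x1361D → wrap carry → 0x361E
  0x361E + 0xE005 = 0x11623 → wrap carry → 0x1624
One's-complement sum = 0x1624.
Checksum = ~0x1624 & 0xFFFF = 0xE9DB.

E9DB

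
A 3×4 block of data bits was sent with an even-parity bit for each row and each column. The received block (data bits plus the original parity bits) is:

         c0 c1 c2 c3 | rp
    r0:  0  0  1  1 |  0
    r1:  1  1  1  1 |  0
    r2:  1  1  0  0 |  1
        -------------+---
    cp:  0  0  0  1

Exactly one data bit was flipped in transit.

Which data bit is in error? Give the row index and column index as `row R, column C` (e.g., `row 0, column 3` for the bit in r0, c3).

Recompute each row's even parity and compare to rp:
  r0: data parity 0, sent rp 0 → ok
  r1: data parity 0, sent rp 0 → ok
  r2: data parity 0, sent rp 1 → mismatch
Recompute each column's even parity and compare to cp:
  c0: data parity 0, sent cp 0 → ok
  c1: data parity 0, sent cp 0 → ok
  c2: data parity 0, sent cp 0 → ok
  c3: data parity 0, sent cp 1 → mismatch
Exactly one row (r2) and one column (c3) fail → the flipped bit is at their intersection.

row 2, column 3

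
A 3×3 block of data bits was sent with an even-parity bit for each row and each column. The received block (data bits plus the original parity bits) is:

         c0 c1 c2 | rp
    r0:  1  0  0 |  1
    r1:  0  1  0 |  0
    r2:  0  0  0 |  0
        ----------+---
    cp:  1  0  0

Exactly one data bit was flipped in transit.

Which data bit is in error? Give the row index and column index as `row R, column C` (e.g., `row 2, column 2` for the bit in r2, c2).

row 1, column 1

Recompute each row's even parity and compare to rp:
  r0: data parity 1, sent rp 1 → ok
  r1: data parity 1, sent rp 0 → mismatch
  r2: data parity 0, sent rp 0 → ok
Recompute each column's even parity and compare to cp:
  c0: data parity 1, sent cp 1 → ok
  c1: data parity 1, sent cp 0 → mismatch
  c2: data parity 0, sent cp 0 → ok
Exactly one row (r1) and one column (c1) fail → the flipped bit is at their intersection.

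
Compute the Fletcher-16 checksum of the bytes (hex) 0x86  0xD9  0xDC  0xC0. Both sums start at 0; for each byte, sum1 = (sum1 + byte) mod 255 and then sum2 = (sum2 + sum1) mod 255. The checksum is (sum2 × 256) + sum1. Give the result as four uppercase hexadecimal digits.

Running sums (mod 255):
  after byte 0 (0x86): sum1=134, sum2=134
  after byte 1 (0xD9): sum1=96, sum2=230
  after byte 2 (0xDC): sum1=61, sum2=36
  after byte 3 (0xC0): sum1=253, sum2=34
Checksum = sum2·256 + sum1 = 34·256 + 253 = 8957 = 0x22FD.

22FD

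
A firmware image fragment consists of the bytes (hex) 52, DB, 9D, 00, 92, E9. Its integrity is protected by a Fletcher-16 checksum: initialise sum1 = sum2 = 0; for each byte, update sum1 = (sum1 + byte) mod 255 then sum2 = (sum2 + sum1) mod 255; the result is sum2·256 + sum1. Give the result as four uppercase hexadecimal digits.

Running sums (mod 255):
  after byte 0 (52): sum1=82, sum2=82
  after byte 1 (DB): sum1=46, sum2=128
  after byte 2 (9D): sum1=203, sum2=76
  after byte 3 (00): sum1=203, sum2=24
  after byte 4 (92): sum1=94, sum2=118
  after byte 5 (E9): sum1=72, sum2=190
Checksum = sum2·256 + sum1 = 190·256 + 72 = 48712 = 0xBE48.

BE48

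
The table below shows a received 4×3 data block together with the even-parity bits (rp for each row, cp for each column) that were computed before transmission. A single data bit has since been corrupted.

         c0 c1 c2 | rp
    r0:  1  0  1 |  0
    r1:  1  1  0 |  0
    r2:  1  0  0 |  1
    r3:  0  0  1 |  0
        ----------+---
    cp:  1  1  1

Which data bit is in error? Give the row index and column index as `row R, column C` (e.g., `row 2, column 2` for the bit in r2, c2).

Recompute each row's even parity and compare to rp:
  r0: data parity 0, sent rp 0 → ok
  r1: data parity 0, sent rp 0 → ok
  r2: data parity 1, sent rp 1 → ok
  r3: data parity 1, sent rp 0 → mismatch
Recompute each column's even parity and compare to cp:
  c0: data parity 1, sent cp 1 → ok
  c1: data parity 1, sent cp 1 → ok
  c2: data parity 0, sent cp 1 → mismatch
Exactly one row (r3) and one column (c2) fail → the flipped bit is at their intersection.

row 3, column 2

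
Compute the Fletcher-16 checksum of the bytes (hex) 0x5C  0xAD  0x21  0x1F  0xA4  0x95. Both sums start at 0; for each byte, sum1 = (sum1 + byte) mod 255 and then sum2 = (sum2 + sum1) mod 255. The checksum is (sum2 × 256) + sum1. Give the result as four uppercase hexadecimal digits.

4F84

Running sums (mod 255):
  after byte 0 (0x5C): sum1=92, sum2=92
  after byte 1 (0xAD): sum1=10, sum2=102
  after byte 2 (0x21): sum1=43, sum2=145
  after byte 3 (0x1F): sum1=74, sum2=219
  after byte 4 (0xA4): sum1=238, sum2=202
  after byte 5 (0x95): sum1=132, sum2=79
Checksum = sum2·256 + sum1 = 79·256 + 132 = 20356 = 0x4F84.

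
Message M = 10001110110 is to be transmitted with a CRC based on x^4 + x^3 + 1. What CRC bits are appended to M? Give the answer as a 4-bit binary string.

Append 4 zeros: 100011101100000. Divide by 11001 (XOR where the leading bit is 1):
  pos 0: 10001 XOR 11001 = 01000
  pos 1: 10001 XOR 11001 = 01000
  pos 2: 10001 XOR 11001 = 01000
  pos 3: 10000 XOR 11001 = 01001
  pos 4: 10011 XOR 11001 = 01010
  pos 5: 10101 XOR 11001 = 01100
  pos 6: 11000 XOR 11001 = 00001
  pos 10: 10000 XOR 11001 = 01001
Remainder (last 4 bits) = 1001. This is the CRC / FCS.

1001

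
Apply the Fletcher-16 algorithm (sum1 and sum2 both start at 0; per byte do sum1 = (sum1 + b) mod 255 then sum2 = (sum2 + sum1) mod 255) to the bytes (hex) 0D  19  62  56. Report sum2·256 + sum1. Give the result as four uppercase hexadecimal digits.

9ADE

Running sums (mod 255):
  after byte 0 (0D): sum1=13, sum2=13
  after byte 1 (19): sum1=38, sum2=51
  after byte 2 (62): sum1=136, sum2=187
  after byte 3 (56): sum1=222, sum2=154
Checksum = sum2·256 + sum1 = 154·256 + 222 = 39646 = 0x9ADE.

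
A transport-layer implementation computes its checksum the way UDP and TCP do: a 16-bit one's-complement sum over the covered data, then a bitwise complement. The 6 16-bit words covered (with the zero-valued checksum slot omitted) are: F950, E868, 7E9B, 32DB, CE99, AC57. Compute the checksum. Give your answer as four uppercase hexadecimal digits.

F1DD

One's-complement addition (fold any carry out of bit 15 back into bit 0):
  0xF950 + 0xE868 = 0x1E1B8 → wrap carry → 0xE1B9
  0xE1B9 + 0x7E9B = 0x16054 → wrap carry → 0x6055
  0x6055 + 0x32DB = 0x09330
  0x9330 + 0xCE99 = 0x161C9 → wrap carry → 0x61CA
  0x61CA + 0xAC57 = 0x10E21 → wrap carry → 0x0E22
One's-complement sum = 0x0E22.
Checksum = ~0x0E22 & 0xFFFF = 0xF1DD.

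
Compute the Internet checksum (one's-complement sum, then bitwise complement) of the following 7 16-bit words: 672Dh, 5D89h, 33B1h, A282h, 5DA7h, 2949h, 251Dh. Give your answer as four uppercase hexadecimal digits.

One's-complement addition (fold any carry out of bit 15 back into bit 0):
  0x672D + 0x5D89 = 0x0C4B6
  0xC4B6 + 0x33B1 = 0x0F867
  0xF867 + 0xA282 = 0x19AE9 → wrap carry → 0x9AEA
  0x9AEA + 0x5DA7 = 0x0F891
  0xF891 + 0x2949 = 0x121DA → wrap carry → 0x21DB
  0x21DB + 0x251D = 0x046F8
One's-complement sum = 0x46F8.
Checksum = ~0x46F8 & 0xFFFF = 0xB907.

B907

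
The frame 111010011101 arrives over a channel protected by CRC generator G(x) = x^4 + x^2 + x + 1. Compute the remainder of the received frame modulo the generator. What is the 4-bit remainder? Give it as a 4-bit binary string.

0000

Modulo-2 division of 111010011101 by 10111:
  pos 0: 11101 XOR 10111 = 01010
  pos 1: 10100 XOR 10111 = 00011
  pos 4: 11011 XOR 10111 = 01100
  pos 5: 11001 XOR 10111 = 01110
  pos 6: 11100 XOR 10111 = 01011
  pos 7: 10111 XOR 10111 = 00000
Remainder = 0000 (zero — the frame passes the CRC check).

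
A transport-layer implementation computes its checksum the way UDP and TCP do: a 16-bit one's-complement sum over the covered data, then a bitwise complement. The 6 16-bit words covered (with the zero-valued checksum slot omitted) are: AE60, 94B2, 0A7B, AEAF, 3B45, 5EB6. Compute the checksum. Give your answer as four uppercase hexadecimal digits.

One's-complement addition (fold any carry out of bit 15 back into bit 0):
  0xAE60 + 0x94B2 = 0x14312 → wrap carry → 0x4313
  0x4313 + 0x0A7B = 0x04D8E
  0x4D8E + 0xAEAF = 0x0FC3D
  0xFC3D + 0x3B45 = 0x13782 → wrap carry → 0x3783
  0x3783 + 0x5EB6 = 0x09639
One's-complement sum = 0x9639.
Checksum = ~0x9639 & 0xFFFF = 0x69C6.

69C6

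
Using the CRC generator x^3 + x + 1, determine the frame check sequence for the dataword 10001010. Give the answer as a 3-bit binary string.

000

Append 3 zeros: 10001010000. Divide by 1011 (XOR where the leading bit is 1):
  pos 0: 1000 XOR 1011 = 0011
  pos 2: 1110 XOR 1011 = 0101
  pos 3: 1011 XOR 1011 = 0000
Remainder (last 3 bits) = 000. This is the CRC / FCS.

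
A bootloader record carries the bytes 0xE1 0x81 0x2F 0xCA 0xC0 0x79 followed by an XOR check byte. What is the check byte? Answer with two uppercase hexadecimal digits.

XOR the bytes together:
  start with 0xE1
  0xE1 ⊕ 0x81 = 0x60
  0x60 ⊕ 0x2F = 0x4F
  0x4F ⊕ 0xCA = 0x85
  0x85 ⊕ 0xC0 = 0x45
  0x45 ⊕ 0x79 = 0x3C

3C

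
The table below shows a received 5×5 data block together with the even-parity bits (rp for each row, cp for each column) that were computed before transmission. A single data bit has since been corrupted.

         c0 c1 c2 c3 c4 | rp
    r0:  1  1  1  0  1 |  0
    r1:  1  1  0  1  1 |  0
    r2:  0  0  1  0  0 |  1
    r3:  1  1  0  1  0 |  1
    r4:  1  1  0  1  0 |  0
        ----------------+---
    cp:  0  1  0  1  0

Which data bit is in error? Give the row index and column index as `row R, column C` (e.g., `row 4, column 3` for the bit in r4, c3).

row 4, column 1

Recompute each row's even parity and compare to rp:
  r0: data parity 0, sent rp 0 → ok
  r1: data parity 0, sent rp 0 → ok
  r2: data parity 1, sent rp 1 → ok
  r3: data parity 1, sent rp 1 → ok
  r4: data parity 1, sent rp 0 → mismatch
Recompute each column's even parity and compare to cp:
  c0: data parity 0, sent cp 0 → ok
  c1: data parity 0, sent cp 1 → mismatch
  c2: data parity 0, sent cp 0 → ok
  c3: data parity 1, sent cp 1 → ok
  c4: data parity 0, sent cp 0 → ok
Exactly one row (r4) and one column (c1) fail → the flipped bit is at their intersection.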